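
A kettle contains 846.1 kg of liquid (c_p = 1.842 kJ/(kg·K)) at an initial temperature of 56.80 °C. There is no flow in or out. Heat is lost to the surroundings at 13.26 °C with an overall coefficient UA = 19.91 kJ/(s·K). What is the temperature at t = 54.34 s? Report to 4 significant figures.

35.01 °C

Energy balance: M c_p dT/dt = −UA(T − T_amb).
dT/dt = (T_ss − T)/τ with T_ss = T_amb = 13.2600 °C, τ = M c_p/UA = 846.1·1.842/19.91 = 78.2781 s.
Solution: T(t) = T_ss + (T₀ − T_ss) e^(−t/τ).
T(54.34) = 13.2600 + (43.5400)·0.499478 = 35.0073 °C.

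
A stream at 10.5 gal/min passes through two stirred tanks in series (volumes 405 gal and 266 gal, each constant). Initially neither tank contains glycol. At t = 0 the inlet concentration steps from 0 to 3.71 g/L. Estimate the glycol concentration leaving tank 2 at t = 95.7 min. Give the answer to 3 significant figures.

2.97 g/L

Each tank obeys Vᵢ dCᵢ/dt = Q(Cᵢ₋₁ − Cᵢ), so τᵢ = Vᵢ/Q.
τ₁ = 405/10.5 = 38.571 min; τ₂ = 266/10.5 = 25.333 min.
Solving the cascade with C₁(0)=C₂(0)=0 gives C₂(t) = C_in[1 − (τ₁ e^(−t/τ₁) − τ₂ e^(−t/τ₂))/(τ₁ − τ₂)].
At t = 95.7: e^(−t/τ₁) = 0.083650, e^(−t/τ₂) = 0.022877.
C₂ = 3.71·[1 − (38.571·0.083650 − 25.333·0.022877)/(13.238)] = 3.71·0.80005 = 2.9682 g/L.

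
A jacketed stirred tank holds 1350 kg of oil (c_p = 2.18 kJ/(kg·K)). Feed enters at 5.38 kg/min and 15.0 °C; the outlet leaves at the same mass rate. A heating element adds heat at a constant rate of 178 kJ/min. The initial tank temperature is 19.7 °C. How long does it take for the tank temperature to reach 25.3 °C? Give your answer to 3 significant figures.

192 min

M c_p dT/dt = ṁ c_p (T_in − T) + Q̇.
τ = M/ṁ = 250.93 min; T_ss = T_in + Q̇/(ṁ c_p) = 30.177 °C.
T(t) = T_ss + (T₀ − T_ss) e^(−t/τ). Set T = 25.3:
e^(−t/τ) = (25.3 − 30.177)/(19.7 − 30.177) = 0.46549
t = −250.93 · ln(0.46549) = 191.88 min.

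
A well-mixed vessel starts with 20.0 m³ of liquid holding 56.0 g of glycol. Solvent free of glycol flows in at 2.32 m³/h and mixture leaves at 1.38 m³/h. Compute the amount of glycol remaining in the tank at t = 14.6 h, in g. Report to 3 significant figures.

Let m(t) be the amount of glycol. Volume: V(t) = V₀ + (Q_in − Q_out) t = 20.0 + 0.94000 t; V(14.6) = 33.724 m³.
No glycol enters, so dm/dt = −Q_out · (m/V).
dm/m = −Q_out dt/(V₀ + 0.94000 t); integrating gives ln(m/m₀) = −(Q_out/(Q_in−Q_out)) ln(V/V₀).
m = m₀ (V₀/V)^(Q_out/(Q_in−Q_out)) = 56.0 × (20.0/33.724)^(1.4681) = 26.006 g.

26.0 g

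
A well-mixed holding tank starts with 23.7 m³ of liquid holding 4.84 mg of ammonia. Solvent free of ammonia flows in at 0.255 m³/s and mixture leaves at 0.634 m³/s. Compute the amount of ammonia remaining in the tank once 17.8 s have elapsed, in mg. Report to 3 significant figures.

2.76 mg

Let m(t) be the amount of ammonia. Volume: V(t) = V₀ + (Q_in − Q_out) t = 23.7 − 0.37900 t; V(17.8) = 16.954 m³.
Species balance (pure solvent in): dm/dt = −Q_out · m/V(t).
dm/m = −Q_out dt/(V₀ − 0.37900 t); integrating gives ln(m/m₀) = −(Q_out/(Q_in−Q_out)) ln(V/V₀).
m = m₀ (V₀/V)^(Q_out/(Q_in−Q_out)) = 4.84 × (23.7/16.954)^(-1.6728) = 2.7636 mg.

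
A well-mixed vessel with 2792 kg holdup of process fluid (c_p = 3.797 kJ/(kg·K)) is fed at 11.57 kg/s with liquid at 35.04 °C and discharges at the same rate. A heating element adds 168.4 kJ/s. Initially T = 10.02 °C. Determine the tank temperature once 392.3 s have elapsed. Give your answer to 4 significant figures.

Energy balance: M c_p dT/dt = ṁ c_p (T_in − T) + 168.4.
Rearrange: dT/dt = (T_ss − T)/τ with τ = M/ṁ = 241.314 s and T_ss = T_in + Q̇/(ṁ c_p) = 38.8733 °C.
Solution: T(t) = T_ss + (T₀ − T_ss) e^(−t/τ).
T(392.3) = 38.8733 + (-28.8533)·e^(−392.3/241.314) = 38.8733 + (-28.8533)·0.196777 = 33.1956 °C.

33.20 °C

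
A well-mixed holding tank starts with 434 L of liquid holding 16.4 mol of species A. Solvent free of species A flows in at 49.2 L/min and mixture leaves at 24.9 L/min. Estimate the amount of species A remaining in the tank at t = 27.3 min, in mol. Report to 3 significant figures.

6.34 mol

Let m(t) be the amount of species A. Volume: V(t) = V₀ + (Q_in − Q_out) t = 434 + 24.300 t; V(27.3) = 1097.4 L.
Solute balance: dm/dt = 0 − Q_out C = −Q_out m/V(t).
Separate: dm/m = −Q_out dt/V(t) ⇒ ln(m/m₀) = −(Q_out/(Q_in−Q_out)) ln(V/V₀).
m = m₀ (V₀/V)^(Q_out/(Q_in−Q_out)) = 16.4 × (434/1097.4)^(1.0247) = 6.3391 mol.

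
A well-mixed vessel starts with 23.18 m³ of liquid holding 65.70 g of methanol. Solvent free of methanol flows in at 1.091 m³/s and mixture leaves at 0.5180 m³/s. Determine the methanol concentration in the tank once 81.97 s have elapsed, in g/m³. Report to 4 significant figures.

Total volume: dV/dt = Q_in − Q_out = 0.573000 m³/s, so V(t) = 23.18 + 0.573000 t and V(81.97) = 70.1488 m³.
No methanol enters, so dm/dt = −Q_out · (m/V).
Separate: dm/m = −Q_out dt/V(t) ⇒ ln(m/m₀) = −(Q_out/(Q_in−Q_out)) ln(V/V₀).
m = m₀ (V₀/V)^(Q_out/(Q_in−Q_out)) = 65.70 × (23.18/70.1488)^(0.904014) = 24.1445 g.
C = m/V = 24.1445/70.1488 = 0.344190 g/m³.

0.3442 g/m³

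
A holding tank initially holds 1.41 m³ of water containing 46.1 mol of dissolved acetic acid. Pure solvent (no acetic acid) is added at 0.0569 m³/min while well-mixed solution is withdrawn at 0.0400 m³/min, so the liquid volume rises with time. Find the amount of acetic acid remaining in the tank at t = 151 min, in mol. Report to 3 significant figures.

Let m(t) be the amount of acetic acid. Volume: V(t) = V₀ + (Q_in − Q_out) t = 1.41 + 0.016900 t; V(151) = 3.9619 m³.
Species balance (pure solvent in): dm/dt = −Q_out · m/V(t).
dm/m = −Q_out dt/(V₀ + 0.016900 t); integrating gives ln(m/m₀) = −(Q_out/(Q_in−Q_out)) ln(V/V₀).
m = m₀ (V₀/V)^(Q_out/(Q_in−Q_out)) = 46.1 × (1.41/3.9619)^(2.3669) = 3.9969 mol.

4.00 mol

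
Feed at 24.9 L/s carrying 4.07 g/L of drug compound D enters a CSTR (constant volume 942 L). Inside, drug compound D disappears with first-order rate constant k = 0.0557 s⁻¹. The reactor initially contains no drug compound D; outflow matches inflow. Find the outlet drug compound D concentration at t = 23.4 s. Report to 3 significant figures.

1.12 g/L

V dC/dt = Q(C_in − C) − k V C.
dC/dt = (Q/V) C_in − (Q/V + k) C; effective rate a = Q/V + k = 0.026433 + 0.0557 = 0.082133 s⁻¹.
C_ss = Q C_in/(Q + kV) = 1.3099 g/L; C(t) = C_ss + (C₀ − C_ss) e^(−a t).
C(23.4) = 1.3099 + (-1.3099)·e^(−0.082133·23.4) = 1.3099 + (-1.3099)·0.14633 = 1.1182 g/L.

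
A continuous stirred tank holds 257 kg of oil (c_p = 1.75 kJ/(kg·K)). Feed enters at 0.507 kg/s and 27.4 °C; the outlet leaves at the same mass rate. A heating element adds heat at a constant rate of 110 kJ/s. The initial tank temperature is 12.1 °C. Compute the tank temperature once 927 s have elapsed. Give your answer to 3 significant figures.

Heat balance on the well-mixed liquid: M c_p dT/dt = ṁ c_p (T_in − T) + 110.
τ = M/ṁ = 506.90 s; T_ss = T_in + Q̇/(ṁ c_p) = 27.4 + 110/(0.507·1.75) = 151.38 °C.
Integrating: T(t) = T_ss + (T₀ − T_ss) e^(−t/τ).
T(927) = 151.38 + (-139.28)·e^(−927/506.90) = 151.38 + (-139.28)·0.16061 = 129.01 °C.

129 °C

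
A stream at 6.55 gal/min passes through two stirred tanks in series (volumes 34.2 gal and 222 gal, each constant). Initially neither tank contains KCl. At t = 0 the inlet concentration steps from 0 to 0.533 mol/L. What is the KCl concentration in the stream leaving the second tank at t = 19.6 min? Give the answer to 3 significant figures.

0.182 mol/L

Species balance on tank i: dCᵢ/dt = (Cᵢ₋₁ − Cᵢ)/τᵢ with τᵢ = Vᵢ/Q.
τ₁ = 34.2/6.55 = 5.2214 min; τ₂ = 222/6.55 = 33.893 min.
Tank 1: C₁ = C_in(1 − e^(−t/τ₁)). Tank 2 (τ₁ ≠ τ₂): C₂ = C_in[1 − (τ₁ e^(−t/τ₁) − τ₂ e^(−t/τ₂))/(τ₁ − τ₂)].
At t = 19.6: e^(−t/τ₁) = 0.023429, e^(−t/τ₂) = 0.56086.
C₂ = 0.533·[1 − (5.2214·0.023429 − 33.893·0.56086)/(-28.672)] = 0.533·0.34127 = 0.18190 mol/L.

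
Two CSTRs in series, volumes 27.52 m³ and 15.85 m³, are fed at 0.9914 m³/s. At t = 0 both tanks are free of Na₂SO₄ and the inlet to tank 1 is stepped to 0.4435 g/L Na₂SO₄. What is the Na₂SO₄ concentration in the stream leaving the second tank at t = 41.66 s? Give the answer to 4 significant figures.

Each tank obeys Vᵢ dCᵢ/dt = Q(Cᵢ₋₁ − Cᵢ), so τᵢ = Vᵢ/Q.
τ₁ = 27.52/0.9914 = 27.7587 s; τ₂ = 15.85/0.9914 = 15.9875 s.
Solving the cascade with C₁(0)=C₂(0)=0 gives C₂(t) = C_in[1 − (τ₁ e^(−t/τ₁) − τ₂ e^(−t/τ₂))/(τ₁ − τ₂)].
At t = 41.66: e^(−t/τ₁) = 0.222954, e^(−t/τ₂) = 0.0738450.
C₂ = 0.4435·[1 − (27.7587·0.222954 − 15.9875·0.0738450)/(11.7712)] = 0.4435·0.574528 = 0.254803 g/L.

0.2548 g/L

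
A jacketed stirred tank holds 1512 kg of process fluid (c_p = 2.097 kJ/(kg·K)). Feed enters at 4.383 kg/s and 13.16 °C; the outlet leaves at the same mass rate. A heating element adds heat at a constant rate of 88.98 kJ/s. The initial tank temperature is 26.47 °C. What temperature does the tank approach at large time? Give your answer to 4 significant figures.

M c_p dT/dt = ṁ c_p (T_in − T) + Q̇.
At steady state dT/dt = 0 ⇒ T_ss = T_in + Q̇/(ṁ c_p) = 13.16 + 88.98/(4.383·2.097) = 22.8411 °C.

22.84 °C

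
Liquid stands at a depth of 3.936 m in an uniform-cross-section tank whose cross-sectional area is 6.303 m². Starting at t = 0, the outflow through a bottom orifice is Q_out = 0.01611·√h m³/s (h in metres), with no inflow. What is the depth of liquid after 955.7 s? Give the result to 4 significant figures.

0.5815 m

A dh/dt = −Q_out = −0.01611 √h.
∫ h^(−1/2) dh = −(0.01611/A) ∫ dt, giving 2√h = 2√h₀ − (0.01611/A) t.
√h = √3.936 − 0.01611·955.7/(2·6.303) = 1.98394 − 1.22135 = 0.762586.
h = 0.762586² = 0.581538 m.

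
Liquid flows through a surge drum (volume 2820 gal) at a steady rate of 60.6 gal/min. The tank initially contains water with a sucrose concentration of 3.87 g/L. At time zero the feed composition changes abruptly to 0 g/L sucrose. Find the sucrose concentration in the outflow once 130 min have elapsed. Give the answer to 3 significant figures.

Transient balance on the dissolved component: V dC/dt = Q(C_in − C).
Rewrite as dC/dt + C/τ = C_in/τ, τ = V/Q = 46.535 min.
Solution: C(t) = C_in + (C₀ − C_in) e^(−t/τ).
C(130) = 0 + (3.87 − 0)·e^(−130/46.535) = 0 + (3.8700)·0.061199 = 0.23684 g/L.

0.237 g/L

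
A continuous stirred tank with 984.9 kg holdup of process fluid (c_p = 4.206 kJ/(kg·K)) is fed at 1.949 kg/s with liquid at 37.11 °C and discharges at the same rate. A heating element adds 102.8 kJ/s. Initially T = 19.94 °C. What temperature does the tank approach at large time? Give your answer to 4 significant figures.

49.65 °C

M c_p dT/dt = ṁ c_p (T_in − T) + Q̇.
At steady state dT/dt = 0 ⇒ T_ss = T_in + Q̇/(ṁ c_p) = 37.11 + 102.8/(1.949·4.206) = 49.6504 °C.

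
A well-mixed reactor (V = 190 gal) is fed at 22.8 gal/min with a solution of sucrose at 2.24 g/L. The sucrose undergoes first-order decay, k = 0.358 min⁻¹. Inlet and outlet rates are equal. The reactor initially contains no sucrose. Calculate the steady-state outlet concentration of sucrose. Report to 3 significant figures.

Accumulation = in − out − consumed: V dC/dt = Q C_in − Q C − k V C.
Steady state (dC/dt = 0): C_ss = Q C_in/(Q + kV) = C_in/(1 + kV/Q).
C_ss = 22.8·2.24/(22.8 + 0.358·190) = 51.072/90.820 = 0.56234 g/L.

0.562 g/L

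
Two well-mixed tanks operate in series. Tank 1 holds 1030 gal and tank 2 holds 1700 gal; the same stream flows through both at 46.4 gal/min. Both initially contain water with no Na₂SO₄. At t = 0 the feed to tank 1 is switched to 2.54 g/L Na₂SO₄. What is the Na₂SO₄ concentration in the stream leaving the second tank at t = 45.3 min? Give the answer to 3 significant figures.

1.18 g/L

Time constants: τᵢ = Vᵢ/Q for each well-mixed tank.
τ₁ = 1030/46.4 = 22.198 min; τ₂ = 1700/46.4 = 36.638 min.
Solving the cascade with C₁(0)=C₂(0)=0 gives C₂(t) = C_in[1 − (τ₁ e^(−t/τ₁) − τ₂ e^(−t/τ₂))/(τ₁ − τ₂)].
At t = 45.3: e^(−t/τ₁) = 0.12994, e^(−t/τ₂) = 0.29042.
C₂ = 2.54·[1 − (22.198·0.12994 − 36.638·0.29042)/(-14.440)] = 2.54·0.46287 = 1.1757 g/L.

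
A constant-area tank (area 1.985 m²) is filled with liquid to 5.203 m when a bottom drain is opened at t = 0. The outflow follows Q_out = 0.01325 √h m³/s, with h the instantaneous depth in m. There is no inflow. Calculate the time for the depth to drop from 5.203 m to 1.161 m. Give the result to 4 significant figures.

With no inflow, A dh/dt = −0.01325 √h.
This is separable: 2 d(√h)/dt = −0.01325/A, so √h = √h₀ − (0.01325/(2A)) t.
t = 2A(√h₀ − √h)/0.01325 = 2·1.985·(√5.203 − √1.161)/0.01325
  = 3.97000 × (2.28101 − 1.07750) / 0.01325 = 360.599 s.

360.6 s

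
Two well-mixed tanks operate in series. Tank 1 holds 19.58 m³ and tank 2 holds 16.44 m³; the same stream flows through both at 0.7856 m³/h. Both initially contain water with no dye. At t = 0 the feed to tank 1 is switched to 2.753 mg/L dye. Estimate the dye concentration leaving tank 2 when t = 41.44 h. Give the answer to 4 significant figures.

Time constants: τᵢ = Vᵢ/Q for each well-mixed tank.
τ₁ = 19.58/0.7856 = 24.9236 h; τ₂ = 16.44/0.7856 = 20.9267 h.
Tank 1: C₁ = C_in(1 − e^(−t/τ₁)). Tank 2 (τ₁ ≠ τ₂): C₂ = C_in[1 − (τ₁ e^(−t/τ₁) − τ₂ e^(−t/τ₂))/(τ₁ − τ₂)].
At t = 41.44: e^(−t/τ₁) = 0.189630, e^(−t/τ₂) = 0.138035.
C₂ = 2.753·[1 − (24.9236·0.189630 − 20.9267·0.138035)/(3.99695)] = 2.753·0.540235 = 1.48727 mg/L.

1.487 mg/L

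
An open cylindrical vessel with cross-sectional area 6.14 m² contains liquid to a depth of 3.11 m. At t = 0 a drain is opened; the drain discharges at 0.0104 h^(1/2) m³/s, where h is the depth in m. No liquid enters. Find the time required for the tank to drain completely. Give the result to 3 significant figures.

2080 s

Volume balance on the tank: A dh/dt = −0.0104 √h.
This is separable: 2 d(√h)/dt = −0.0104/A, so √h = √h₀ − (0.0104/(2A)) t.
Set h = 0: 2√h₀ = (0.0104/A) t_empty ⇒ t_empty = 2A√h₀/0.0104.
t_empty = 2·6.14·√3.11/0.0104 = 12.280·1.7635/0.0104 = 2082.3 s.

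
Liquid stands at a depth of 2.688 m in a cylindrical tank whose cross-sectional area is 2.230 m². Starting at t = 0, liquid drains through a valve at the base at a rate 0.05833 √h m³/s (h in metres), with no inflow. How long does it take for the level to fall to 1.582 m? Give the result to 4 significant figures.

29.19 s

A dh/dt = −Q_out = −0.05833 √h.
This is separable: 2 d(√h)/dt = −0.05833/A, so √h = √h₀ − (0.05833/(2A)) t.
t = 2A(√h₀ − √h)/0.05833 = 2·2.230·(√2.688 − √1.582)/0.05833
  = 4.46000 × (1.63951 − 1.25778) / 0.05833 = 29.1881 s.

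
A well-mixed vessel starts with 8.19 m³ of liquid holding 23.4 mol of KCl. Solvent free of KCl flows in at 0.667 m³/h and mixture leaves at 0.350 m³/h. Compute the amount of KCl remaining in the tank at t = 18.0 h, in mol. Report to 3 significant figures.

Let m(t) be the amount of KCl. Volume: V(t) = V₀ + (Q_in − Q_out) t = 8.19 + 0.31700 t; V(18.0) = 13.896 m³.
Solute balance: dm/dt = 0 − Q_out C = −Q_out m/V(t).
dm/m = −Q_out dt/(V₀ + 0.31700 t); integrating gives ln(m/m₀) = −(Q_out/(Q_in−Q_out)) ln(V/V₀).
m = m₀ (V₀/V)^(Q_out/(Q_in−Q_out)) = 23.4 × (8.19/13.896)^(1.1041) = 13.053 mol.

13.1 mol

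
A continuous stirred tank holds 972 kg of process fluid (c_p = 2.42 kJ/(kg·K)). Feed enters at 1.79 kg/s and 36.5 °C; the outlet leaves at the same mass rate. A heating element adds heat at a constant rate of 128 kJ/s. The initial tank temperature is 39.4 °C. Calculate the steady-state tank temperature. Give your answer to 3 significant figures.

66.0 °C

Heat balance on the well-mixed liquid: M c_p dT/dt = ṁ c_p (T_in − T) + 128.
At steady state dT/dt = 0 ⇒ T_ss = T_in + Q̇/(ṁ c_p) = 36.5 + 128/(1.79·2.42) = 66.049 °C.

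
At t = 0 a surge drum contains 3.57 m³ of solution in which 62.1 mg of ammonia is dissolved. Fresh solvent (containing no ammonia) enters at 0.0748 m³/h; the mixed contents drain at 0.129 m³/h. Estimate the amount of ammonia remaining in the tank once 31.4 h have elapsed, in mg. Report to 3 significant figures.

13.3 mg

Total volume: dV/dt = Q_in − Q_out = -0.054200 m³/h, so V(t) = 3.57 − 0.054200 t and V(31.4) = 1.8681 m³.
No ammonia enters, so dm/dt = −Q_out · (m/V).
Separate: dm/m = −Q_out dt/V(t) ⇒ ln(m/m₀) = −(Q_out/(Q_in−Q_out)) ln(V/V₀).
m = m₀ (V₀/V)^(Q_out/(Q_in−Q_out)) = 62.1 × (3.57/1.8681)^(-2.3801) = 13.294 mg.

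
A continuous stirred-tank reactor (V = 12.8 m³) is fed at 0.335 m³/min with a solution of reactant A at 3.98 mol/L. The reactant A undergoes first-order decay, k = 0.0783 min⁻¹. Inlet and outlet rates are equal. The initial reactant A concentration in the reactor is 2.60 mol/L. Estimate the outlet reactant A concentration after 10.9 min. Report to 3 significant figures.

1.51 mol/L

Species balance: V dC/dt = Q C_in − Q C − k V C.
dC/dt = (Q/V) C_in − (Q/V + k) C; effective rate a = Q/V + k = 0.026172 + 0.0783 = 0.10447 min⁻¹.
C_ss = Q C_in/(Q + kV) = 0.99705 mol/L; C(t) = C_ss + (C₀ − C_ss) e^(−a t).
C(10.9) = 0.99705 + (1.6029)·e^(−0.10447·10.9) = 0.99705 + (1.6029)·0.32022 = 1.5104 mol/L.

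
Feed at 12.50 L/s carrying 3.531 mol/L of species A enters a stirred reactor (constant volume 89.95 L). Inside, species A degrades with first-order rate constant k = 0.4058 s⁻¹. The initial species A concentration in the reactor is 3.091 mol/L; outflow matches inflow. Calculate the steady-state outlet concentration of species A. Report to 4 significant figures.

V dC/dt = Q(C_in − C) − k V C.
Steady state (dC/dt = 0): C_ss = Q C_in/(Q + kV) = C_in/(1 + kV/Q).
C_ss = 12.50·3.531/(12.50 + 0.4058·89.95) = 44.1375/49.0017 = 0.900734 mol/L.

0.9007 mol/L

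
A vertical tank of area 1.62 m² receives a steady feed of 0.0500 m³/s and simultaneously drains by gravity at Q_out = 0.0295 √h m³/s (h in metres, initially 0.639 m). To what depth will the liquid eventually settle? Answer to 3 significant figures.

A dh/dt = Q_in − 0.0295 √h. Steady state requires inflow = outflow:
Q_in = 0.0295 √h_ss ⇒ √h_ss = 0.0500/0.0295 = 1.6949.
h_ss = 1.6949² = 2.8727 m. (Since h₀ = 0.639 m < h_ss, the level will rise toward this value.)

2.87 m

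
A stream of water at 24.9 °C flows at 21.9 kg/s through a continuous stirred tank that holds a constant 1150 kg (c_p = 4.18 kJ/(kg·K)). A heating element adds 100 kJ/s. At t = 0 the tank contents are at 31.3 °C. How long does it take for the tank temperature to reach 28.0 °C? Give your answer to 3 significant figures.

51.1 s

Energy balance: M c_p dT/dt = ṁ c_p (T_in − T) + 100.
τ = M/ṁ = 52.511 s; T_ss = T_in + Q̇/(ṁ c_p) = 25.992 °C.
T(t) = T_ss + (T₀ − T_ss) e^(−t/τ). Set T = 28.0:
e^(−t/τ) = (28.0 − 25.992)/(31.3 − 25.992) = 0.37825
t = −52.511 · ln(0.37825) = 51.052 s.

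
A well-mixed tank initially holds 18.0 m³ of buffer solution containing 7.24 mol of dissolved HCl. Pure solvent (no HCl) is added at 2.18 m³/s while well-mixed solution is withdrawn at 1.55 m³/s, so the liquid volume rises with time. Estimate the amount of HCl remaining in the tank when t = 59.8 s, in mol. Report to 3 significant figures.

Let m(t) be the amount of HCl. Volume: V(t) = V₀ + (Q_in − Q_out) t = 18.0 + 0.63000 t; V(59.8) = 55.674 m³.
No HCl enters, so dm/dt = −Q_out · (m/V).
Separate: dm/m = −Q_out dt/V(t) ⇒ ln(m/m₀) = −(Q_out/(Q_in−Q_out)) ln(V/V₀).
m = m₀ (V₀/V)^(Q_out/(Q_in−Q_out)) = 7.24 × (18.0/55.674)^(2.4603) = 0.45004 mol.

0.450 mol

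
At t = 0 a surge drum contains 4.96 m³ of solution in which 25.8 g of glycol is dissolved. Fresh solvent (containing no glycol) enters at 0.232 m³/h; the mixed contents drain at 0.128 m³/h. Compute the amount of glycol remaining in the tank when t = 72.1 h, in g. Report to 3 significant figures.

Let m(t) be the amount of glycol. Volume: V(t) = V₀ + (Q_in − Q_out) t = 4.96 + 0.10400 t; V(72.1) = 12.458 m³.
Solute balance: dm/dt = 0 − Q_out C = −Q_out m/V(t).
dm/m = −Q_out dt/(V₀ + 0.10400 t); integrating gives ln(m/m₀) = −(Q_out/(Q_in−Q_out)) ln(V/V₀).
m = m₀ (V₀/V)^(Q_out/(Q_in−Q_out)) = 25.8 × (4.96/12.458)^(1.2308) = 8.3049 g.

8.30 g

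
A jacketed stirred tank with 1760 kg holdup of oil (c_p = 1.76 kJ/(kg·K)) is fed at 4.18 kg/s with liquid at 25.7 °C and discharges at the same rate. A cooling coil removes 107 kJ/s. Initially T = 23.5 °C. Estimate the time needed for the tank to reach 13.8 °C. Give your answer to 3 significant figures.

649 s

M c_p dT/dt = ṁ c_p (T_in − T) − Q̇.
τ = M/ṁ = 421.05 s; T_ss = T_in − Q̇/(ṁ c_p) = 11.156 °C.
T(t) = T_ss + (T₀ − T_ss) e^(−t/τ). Set T = 13.8:
e^(−t/τ) = (13.8 − 11.156)/(23.5 − 11.156) = 0.21422
t = −421.05 · ln(0.21422) = 648.74 s.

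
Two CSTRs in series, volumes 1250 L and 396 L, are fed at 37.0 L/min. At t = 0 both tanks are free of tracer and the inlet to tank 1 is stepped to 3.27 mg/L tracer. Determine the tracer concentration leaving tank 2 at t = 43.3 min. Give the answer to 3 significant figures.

1.97 mg/L

Each tank obeys Vᵢ dCᵢ/dt = Q(Cᵢ₋₁ − Cᵢ), so τᵢ = Vᵢ/Q.
τ₁ = 1250/37.0 = 33.784 min; τ₂ = 396/37.0 = 10.703 min.
Solving the cascade with C₁(0)=C₂(0)=0 gives C₂(t) = C_in[1 − (τ₁ e^(−t/τ₁) − τ₂ e^(−t/τ₂))/(τ₁ − τ₂)].
At t = 43.3: e^(−t/τ₁) = 0.27757, e^(−t/τ₂) = 0.017497.
C₂ = 3.27·[1 − (33.784·0.27757 − 10.703·0.017497)/(23.081)] = 3.27·0.60183 = 1.9680 mg/L.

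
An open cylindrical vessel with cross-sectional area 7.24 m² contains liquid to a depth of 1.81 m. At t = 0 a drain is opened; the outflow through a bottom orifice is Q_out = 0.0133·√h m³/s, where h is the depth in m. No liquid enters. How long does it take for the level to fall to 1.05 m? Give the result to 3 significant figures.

349 s

With no inflow, A dh/dt = −0.0133 √h.
∫ h^(−1/2) dh = −(0.0133/A) ∫ dt, giving 2√h = 2√h₀ − (0.0133/A) t.
t = 2A(√h₀ − √h)/0.0133 = 2·7.24·(√1.81 − √1.05)/0.0133
  = 14.480 × (1.3454 − 1.0247) / 0.0133 = 349.12 s.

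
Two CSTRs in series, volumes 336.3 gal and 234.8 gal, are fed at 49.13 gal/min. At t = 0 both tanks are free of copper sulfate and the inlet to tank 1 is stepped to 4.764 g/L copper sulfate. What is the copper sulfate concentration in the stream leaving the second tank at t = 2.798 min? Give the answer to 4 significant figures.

Each tank obeys Vᵢ dCᵢ/dt = Q(Cᵢ₋₁ − Cᵢ), so τᵢ = Vᵢ/Q.
τ₁ = 336.3/49.13 = 6.84510 min; τ₂ = 234.8/49.13 = 4.77916 min.
Solving the cascade with C₁(0)=C₂(0)=0 gives C₂(t) = C_in[1 − (τ₁ e^(−t/τ₁) − τ₂ e^(−t/τ₂))/(τ₁ − τ₂)].
At t = 2.798: e^(−t/τ₁) = 0.664474, e^(−t/τ₂) = 0.556850.
C₂ = 4.764·[1 − (6.84510·0.664474 − 4.77916·0.556850)/(2.06595)] = 4.764·0.0865594 = 0.412369 g/L.

0.4124 g/L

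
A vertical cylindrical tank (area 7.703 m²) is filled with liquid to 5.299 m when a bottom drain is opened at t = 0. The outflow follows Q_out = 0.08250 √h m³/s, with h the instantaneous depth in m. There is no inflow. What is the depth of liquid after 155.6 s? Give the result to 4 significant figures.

With no inflow, A dh/dt = −0.08250 √h.
This is separable: 2 d(√h)/dt = −0.08250/A, so √h = √h₀ − (0.08250/(2A)) t.
√h = √5.299 − 0.08250·155.6/(2·7.703) = 2.30196 − 0.833247 = 1.46871.
h = 1.46871² = 2.15711 m.

2.157 m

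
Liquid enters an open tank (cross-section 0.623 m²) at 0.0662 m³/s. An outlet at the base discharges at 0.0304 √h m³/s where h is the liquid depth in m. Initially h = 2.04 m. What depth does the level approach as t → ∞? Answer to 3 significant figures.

Level balance: A dh/dt = 0.0662 − 0.0304 √h. Setting dh/dt = 0:
Q_in = 0.0304 √h_ss ⇒ √h_ss = 0.0662/0.0304 = 2.1776.
h_ss = 2.1776² = 4.7421 m. (Since h₀ = 2.04 m < h_ss, the level will rise toward this value.)

4.74 m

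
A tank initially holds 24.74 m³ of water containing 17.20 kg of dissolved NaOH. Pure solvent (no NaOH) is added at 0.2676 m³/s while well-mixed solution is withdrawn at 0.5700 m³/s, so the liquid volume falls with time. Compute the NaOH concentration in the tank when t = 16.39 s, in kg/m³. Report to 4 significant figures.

0.5704 kg/m³

Let m(t) be the amount of NaOH. Volume: V(t) = V₀ + (Q_in − Q_out) t = 24.74 − 0.302400 t; V(16.39) = 19.7837 m³.
Solute balance: dm/dt = 0 − Q_out C = −Q_out m/V(t).
Separate: dm/m = −Q_out dt/V(t) ⇒ ln(m/m₀) = −(Q_out/(Q_in−Q_out)) ln(V/V₀).
m = m₀ (V₀/V)^(Q_out/(Q_in−Q_out)) = 17.20 × (24.74/19.7837)^(-1.88492) = 11.2854 kg.
C = m/V = 11.2854/19.7837 = 0.570439 kg/m³.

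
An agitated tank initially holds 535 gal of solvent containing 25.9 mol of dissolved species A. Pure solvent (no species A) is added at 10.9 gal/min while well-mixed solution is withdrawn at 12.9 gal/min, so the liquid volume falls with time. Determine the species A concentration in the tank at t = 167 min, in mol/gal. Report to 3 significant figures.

Let m(t) be the amount of species A. Volume: V(t) = V₀ + (Q_in − Q_out) t = 535 − 2.0000 t; V(167) = 201.00 gal.
Solute balance: dm/dt = 0 − Q_out C = −Q_out m/V(t).
Separate: dm/m = −Q_out dt/V(t) ⇒ ln(m/m₀) = −(Q_out/(Q_in−Q_out)) ln(V/V₀).
m = m₀ (V₀/V)^(Q_out/(Q_in−Q_out)) = 25.9 × (535/201.00)^(-6.4500) = 0.046885 mol.
C = m/V = 0.046885/201.00 = 0.00023326 mol/gal.

0.000233 mol/gal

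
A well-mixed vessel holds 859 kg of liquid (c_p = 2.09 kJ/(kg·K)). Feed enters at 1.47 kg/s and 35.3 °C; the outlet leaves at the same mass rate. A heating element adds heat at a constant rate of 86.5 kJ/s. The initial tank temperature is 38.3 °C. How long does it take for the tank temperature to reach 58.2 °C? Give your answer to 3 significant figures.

915 s

First-law balance (no shaft work): M c_p dT/dt = ṁ c_p (T_in − T) + 86.5.
τ = M/ṁ = 584.35 s; T_ss = T_in + Q̇/(ṁ c_p) = 63.455 °C.
T(t) = T_ss + (T₀ − T_ss) e^(−t/τ). Set T = 58.2:
e^(−t/τ) = (58.2 − 63.455)/(38.3 − 63.455) = 0.20890
t = −584.35 · ln(0.20890) = 915.04 s.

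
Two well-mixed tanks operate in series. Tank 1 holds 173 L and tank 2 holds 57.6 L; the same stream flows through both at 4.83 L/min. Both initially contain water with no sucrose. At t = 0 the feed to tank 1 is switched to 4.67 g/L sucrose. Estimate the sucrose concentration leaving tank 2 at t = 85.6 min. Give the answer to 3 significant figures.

4.03 g/L

Time constants: τᵢ = Vᵢ/Q for each well-mixed tank.
τ₁ = 173/4.83 = 35.818 min; τ₂ = 57.6/4.83 = 11.925 min.
Solving the cascade with C₁(0)=C₂(0)=0 gives C₂(t) = C_in[1 − (τ₁ e^(−t/τ₁) − τ₂ e^(−t/τ₂))/(τ₁ − τ₂)].
At t = 85.6: e^(−t/τ₁) = 0.091641, e^(−t/τ₂) = 0.00076326.
C₂ = 4.67·[1 − (35.818·0.091641 − 11.925·0.00076326)/(23.892)] = 4.67·0.86300 = 4.0302 g/L.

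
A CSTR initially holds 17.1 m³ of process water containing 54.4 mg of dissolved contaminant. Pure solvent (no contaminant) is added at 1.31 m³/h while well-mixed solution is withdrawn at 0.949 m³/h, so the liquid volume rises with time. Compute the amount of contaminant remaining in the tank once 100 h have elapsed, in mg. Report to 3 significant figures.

2.75 mg

Total volume: dV/dt = Q_in − Q_out = 0.36100 m³/h, so V(t) = 17.1 + 0.36100 t and V(100) = 53.200 m³.
Solute balance: dm/dt = 0 − Q_out C = −Q_out m/V(t).
Separate: dm/m = −Q_out dt/V(t) ⇒ ln(m/m₀) = −(Q_out/(Q_in−Q_out)) ln(V/V₀).
m = m₀ (V₀/V)^(Q_out/(Q_in−Q_out)) = 54.4 × (17.1/53.200)^(2.6288) = 2.7531 mg.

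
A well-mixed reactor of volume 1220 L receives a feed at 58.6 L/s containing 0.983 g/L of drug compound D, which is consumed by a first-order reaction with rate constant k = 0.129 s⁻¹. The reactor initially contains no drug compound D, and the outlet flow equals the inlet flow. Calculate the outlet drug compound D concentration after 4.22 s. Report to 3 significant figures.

0.140 g/L

Accumulation = in − out − consumed: V dC/dt = Q C_in − Q C − k V C.
dC/dt = (Q/V) C_in − (Q/V + k) C; effective rate a = Q/V + k = 0.048033 + 0.129 = 0.17703 s⁻¹.
C_ss = Q C_in/(Q + kV) = 0.26671 g/L; C(t) = C_ss + (C₀ − C_ss) e^(−a t).
C(4.22) = 0.26671 + (-0.26671)·e^(−0.17703·4.22) = 0.26671 + (-0.26671)·0.47375 = 0.14036 g/L.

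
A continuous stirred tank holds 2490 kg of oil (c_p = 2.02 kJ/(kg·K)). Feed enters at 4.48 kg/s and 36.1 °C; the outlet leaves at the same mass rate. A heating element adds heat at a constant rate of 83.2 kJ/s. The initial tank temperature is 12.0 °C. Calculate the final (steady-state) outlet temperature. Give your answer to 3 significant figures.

45.3 °C

M c_p dT/dt = ṁ c_p (T_in − T) + Q̇.
At steady state dT/dt = 0 ⇒ T_ss = T_in + Q̇/(ṁ c_p) = 36.1 + 83.2/(4.48·2.02) = 45.294 °C.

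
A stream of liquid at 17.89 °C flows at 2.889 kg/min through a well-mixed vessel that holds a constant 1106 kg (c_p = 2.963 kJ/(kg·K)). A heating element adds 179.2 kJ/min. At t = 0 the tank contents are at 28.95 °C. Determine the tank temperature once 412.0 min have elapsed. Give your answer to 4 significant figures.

M c_p dT/dt = ṁ c_p (T_in − T) + Q̇.
τ = M/ṁ = 382.831 min; T_ss = T_in + Q̇/(ṁ c_p) = 17.89 + 179.2/(2.889·2.963) = 38.8243 °C.
T approaches T_ss exponentially: T(t) = T_ss + (T₀ − T_ss) e^(−t/τ).
T(412.0) = 38.8243 + (-9.87432)·e^(−412.0/382.831) = 38.8243 + (-9.87432)·0.340891 = 35.4582 °C.

35.46 °C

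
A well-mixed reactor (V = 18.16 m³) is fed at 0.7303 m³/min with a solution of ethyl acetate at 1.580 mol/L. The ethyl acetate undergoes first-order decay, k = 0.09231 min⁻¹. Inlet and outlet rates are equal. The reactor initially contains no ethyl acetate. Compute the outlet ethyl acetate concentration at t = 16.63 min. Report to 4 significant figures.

V dC/dt = Q(C_in − C) − k V C.
This is linear with rate a = Q/V + k = 0.132525 min⁻¹.
C_ss = Q C_in/(Q + kV) = 0.479452 mol/L; C(t) = C_ss + (C₀ − C_ss) e^(−a t).
C(16.63) = 0.479452 + (-0.479452)·e^(−0.132525·16.63) = 0.479452 + (-0.479452)·0.110373 = 0.426534 mol/L.

0.4265 mol/L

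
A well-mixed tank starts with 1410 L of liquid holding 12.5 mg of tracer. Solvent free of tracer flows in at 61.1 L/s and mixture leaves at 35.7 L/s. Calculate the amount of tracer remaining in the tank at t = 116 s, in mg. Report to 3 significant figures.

2.56 mg

Let m(t) be the amount of tracer. Volume: V(t) = V₀ + (Q_in − Q_out) t = 1410 + 25.400 t; V(116) = 4356.4 L.
Species balance (pure solvent in): dm/dt = −Q_out · m/V(t).
Separate: dm/m = −Q_out dt/V(t) ⇒ ln(m/m₀) = −(Q_out/(Q_in−Q_out)) ln(V/V₀).
m = m₀ (V₀/V)^(Q_out/(Q_in−Q_out)) = 12.5 × (1410/4356.4)^(1.4055) = 2.5606 mg.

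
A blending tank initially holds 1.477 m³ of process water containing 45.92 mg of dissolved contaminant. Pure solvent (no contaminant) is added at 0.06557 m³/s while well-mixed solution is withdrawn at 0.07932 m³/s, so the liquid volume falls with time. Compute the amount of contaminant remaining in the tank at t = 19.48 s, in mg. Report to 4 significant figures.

14.48 mg

Let m(t) be the amount of contaminant. Volume: V(t) = V₀ + (Q_in − Q_out) t = 1.477 − 0.0137500 t; V(19.48) = 1.20915 m³.
Solute balance: dm/dt = 0 − Q_out C = −Q_out m/V(t).
Separate: dm/m = −Q_out dt/V(t) ⇒ ln(m/m₀) = −(Q_out/(Q_in−Q_out)) ln(V/V₀).
m = m₀ (V₀/V)^(Q_out/(Q_in−Q_out)) = 45.92 × (1.477/1.20915)^(-5.76873) = 14.4776 mg.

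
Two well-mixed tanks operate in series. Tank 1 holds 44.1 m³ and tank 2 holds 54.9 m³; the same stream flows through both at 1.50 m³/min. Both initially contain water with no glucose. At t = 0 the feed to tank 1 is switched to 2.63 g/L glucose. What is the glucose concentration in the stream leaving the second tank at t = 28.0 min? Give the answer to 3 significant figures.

0.552 g/L

Species balance on tank i: dCᵢ/dt = (Cᵢ₋₁ − Cᵢ)/τᵢ with τᵢ = Vᵢ/Q.
τ₁ = 44.1/1.50 = 29.400 min; τ₂ = 54.9/1.50 = 36.600 min.
Tank 1: C₁ = C_in(1 − e^(−t/τ₁)). Tank 2 (τ₁ ≠ τ₂): C₂ = C_in[1 − (τ₁ e^(−t/τ₁) − τ₂ e^(−t/τ₂))/(τ₁ − τ₂)].
At t = 28.0: e^(−t/τ₁) = 0.38582, e^(−t/τ₂) = 0.46532.
C₂ = 2.63·[1 − (29.400·0.38582 − 36.600·0.46532)/(-7.2000)] = 2.63·0.21005 = 0.55244 g/L.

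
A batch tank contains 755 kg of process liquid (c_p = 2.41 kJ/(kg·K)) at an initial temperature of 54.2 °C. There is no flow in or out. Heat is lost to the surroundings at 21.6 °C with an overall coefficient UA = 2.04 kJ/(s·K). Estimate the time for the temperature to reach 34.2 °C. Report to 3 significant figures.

848 s

Energy balance: M c_p dT/dt = −UA(T − T_amb).
τ = M c_p/UA = 891.94 s; T_ss = T_amb = 21.600 °C.
T(t) = T_ss + (T₀ − T_ss)e^(−t/τ); set T = 34.2:
t = −τ ln[(T − T_ss)/(T₀ − T_ss)] = −891.94 · ln(0.38650) = 847.89 s.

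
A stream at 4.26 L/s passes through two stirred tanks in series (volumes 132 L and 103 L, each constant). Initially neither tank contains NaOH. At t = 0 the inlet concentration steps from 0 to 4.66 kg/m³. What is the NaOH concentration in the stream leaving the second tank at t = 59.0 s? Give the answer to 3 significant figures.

Species balance on tank i: dCᵢ/dt = (Cᵢ₋₁ − Cᵢ)/τᵢ with τᵢ = Vᵢ/Q.
τ₁ = 132/4.26 = 30.986 s; τ₂ = 103/4.26 = 24.178 s.
Solving the cascade with C₁(0)=C₂(0)=0 gives C₂(t) = C_in[1 − (τ₁ e^(−t/τ₁) − τ₂ e^(−t/τ₂))/(τ₁ − τ₂)].
At t = 59.0: e^(−t/τ₁) = 0.14896, e^(−t/τ₂) = 0.087144.
C₂ = 4.66·[1 − (30.986·0.14896 − 24.178·0.087144)/(6.8075)] = 4.66·0.63150 = 2.9428 kg/m³.

2.94 kg/m³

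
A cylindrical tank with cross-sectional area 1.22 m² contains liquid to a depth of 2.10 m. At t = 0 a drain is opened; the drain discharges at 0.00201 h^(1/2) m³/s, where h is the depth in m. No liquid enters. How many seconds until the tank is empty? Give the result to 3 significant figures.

1760 s

With no inflow, A dh/dt = −0.00201 √h.
This is separable: 2 d(√h)/dt = −0.00201/A, so √h = √h₀ − (0.00201/(2A)) t.
Tank is empty when √h = 0: t_empty = 2A√h₀/0.00201.
t_empty = 2·1.22·√2.10/0.00201 = 2.4400·1.4491/0.00201 = 1759.2 s.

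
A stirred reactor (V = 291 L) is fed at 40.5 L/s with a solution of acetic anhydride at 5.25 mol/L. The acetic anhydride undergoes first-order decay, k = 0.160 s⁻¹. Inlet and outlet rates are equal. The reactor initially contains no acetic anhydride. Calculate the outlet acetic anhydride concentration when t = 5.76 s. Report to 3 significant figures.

V dC/dt = Q(C_in − C) − k V C.
dC/dt = (Q/V) C_in − (Q/V + k) C; effective rate a = Q/V + k = 0.13918 + 0.160 = 0.29918 s⁻¹.
C_ss = Q C_in/(Q + kV) = 2.4423 mol/L; C(t) = C_ss + (C₀ − C_ss) e^(−a t).
C(5.76) = 2.4423 + (-2.4423)·e^(−0.29918·5.76) = 2.4423 + (-2.4423)·0.17849 = 2.0064 mol/L.

2.01 mol/L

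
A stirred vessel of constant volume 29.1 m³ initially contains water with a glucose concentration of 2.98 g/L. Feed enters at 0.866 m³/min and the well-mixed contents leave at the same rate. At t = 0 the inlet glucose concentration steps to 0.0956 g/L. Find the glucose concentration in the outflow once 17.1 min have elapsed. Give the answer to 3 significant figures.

Species balance on the tank: V dC/dt = Q(C_in − C).
Time constant τ = V/Q = 29.1/0.866 = 33.603 min.
C approaches C_in exponentially: C(t) = C_in + (C₀ − C_in) e^(−t/τ).
C(17.1) = 0.0956 + (2.98 − 0.0956)·e^(−17.1/33.603) = 0.0956 + (2.8844)·0.60116 = 1.8296 g/L.

1.83 g/L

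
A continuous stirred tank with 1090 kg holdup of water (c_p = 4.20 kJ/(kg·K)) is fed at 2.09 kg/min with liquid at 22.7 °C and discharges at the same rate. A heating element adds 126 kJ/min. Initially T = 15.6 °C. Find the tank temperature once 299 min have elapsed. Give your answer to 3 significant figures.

Energy balance: M c_p dT/dt = ṁ c_p (T_in − T) + 126.
Rearrange: dT/dt = (T_ss − T)/τ with τ = M/ṁ = 521.53 min and T_ss = T_in + Q̇/(ṁ c_p) = 37.054 °C.
T approaches T_ss exponentially: T(t) = T_ss + (T₀ − T_ss) e^(−t/τ).
T(299) = 37.054 + (-21.454)·e^(−299/521.53) = 37.054 + (-21.454)·0.56366 = 24.961 °C.

25.0 °C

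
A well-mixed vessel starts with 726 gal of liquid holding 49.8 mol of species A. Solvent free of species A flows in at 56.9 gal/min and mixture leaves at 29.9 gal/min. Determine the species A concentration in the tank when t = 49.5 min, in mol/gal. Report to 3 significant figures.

0.00760 mol/gal

Total volume: dV/dt = Q_in − Q_out = 27.000 gal/min, so V(t) = 726 + 27.000 t and V(49.5) = 2062.5 gal.
Species balance (pure solvent in): dm/dt = −Q_out · m/V(t).
dm/m = −Q_out dt/(V₀ + 27.000 t); integrating gives ln(m/m₀) = −(Q_out/(Q_in−Q_out)) ln(V/V₀).
m = m₀ (V₀/V)^(Q_out/(Q_in−Q_out)) = 49.8 × (726/2062.5)^(1.1074) = 15.670 mol.
C = m/V = 15.670/2062.5 = 0.0075975 mol/gal.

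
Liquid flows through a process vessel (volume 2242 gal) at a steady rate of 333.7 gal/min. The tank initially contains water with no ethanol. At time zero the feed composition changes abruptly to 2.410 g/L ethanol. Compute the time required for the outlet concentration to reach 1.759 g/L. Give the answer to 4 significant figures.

8.794 min

Mass balance on the solute (V constant): V dC/dt = Q(C_in − C), so τ = V/Q = 6.71861 min.
C(t) = C_in + (C₀ − C_in) e^(−t/τ). Set C = 1.759 and solve for t:
e^(−t/τ) = (C − C_in)/(C₀ − C_in) = (1.759 − 2.410)/(0 − 2.410) = 0.270124
t = −τ ln(…) = 6.71861 × 1.30887 = 8.79380 min.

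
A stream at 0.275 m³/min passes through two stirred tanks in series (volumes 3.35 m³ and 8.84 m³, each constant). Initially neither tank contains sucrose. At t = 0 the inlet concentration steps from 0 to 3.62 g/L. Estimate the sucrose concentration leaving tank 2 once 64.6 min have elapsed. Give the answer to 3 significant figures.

Time constants: τᵢ = Vᵢ/Q for each well-mixed tank.
τ₁ = 3.35/0.275 = 12.182 min; τ₂ = 8.84/0.275 = 32.145 min.
Solving the cascade with C₁(0)=C₂(0)=0 gives C₂(t) = C_in[1 − (τ₁ e^(−t/τ₁) − τ₂ e^(−t/τ₂))/(τ₁ − τ₂)].
At t = 64.6: e^(−t/τ₁) = 0.0049767, e^(−t/τ₂) = 0.13404.
C₂ = 3.62·[1 − (12.182·0.0049767 − 32.145·0.13404)/(-19.964)] = 3.62·0.78721 = 2.8497 g/L.

2.85 g/L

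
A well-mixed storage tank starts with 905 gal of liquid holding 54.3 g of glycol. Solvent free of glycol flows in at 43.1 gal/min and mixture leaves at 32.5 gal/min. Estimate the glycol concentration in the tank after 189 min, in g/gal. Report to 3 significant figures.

0.000521 g/gal

Let m(t) be the amount of glycol. Volume: V(t) = V₀ + (Q_in − Q_out) t = 905 + 10.600 t; V(189) = 2908.4 gal.
Solute balance: dm/dt = 0 − Q_out C = −Q_out m/V(t).
dm/m = −Q_out dt/(V₀ + 10.600 t); integrating gives ln(m/m₀) = −(Q_out/(Q_in−Q_out)) ln(V/V₀).
m = m₀ (V₀/V)^(Q_out/(Q_in−Q_out)) = 54.3 × (905/2908.4)^(3.0660) = 1.5146 g.
C = m/V = 1.5146/2908.4 = 0.00052077 g/gal.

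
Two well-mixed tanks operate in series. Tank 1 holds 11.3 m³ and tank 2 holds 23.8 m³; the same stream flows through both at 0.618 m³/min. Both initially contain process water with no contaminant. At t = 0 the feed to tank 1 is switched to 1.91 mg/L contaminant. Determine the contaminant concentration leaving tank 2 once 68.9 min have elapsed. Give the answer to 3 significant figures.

Each tank obeys Vᵢ dCᵢ/dt = Q(Cᵢ₋₁ − Cᵢ), so τᵢ = Vᵢ/Q.
τ₁ = 11.3/0.618 = 18.285 min; τ₂ = 23.8/0.618 = 38.511 min.
Solving the cascade with C₁(0)=C₂(0)=0 gives C₂(t) = C_in[1 − (τ₁ e^(−t/τ₁) − τ₂ e^(−t/τ₂))/(τ₁ − τ₂)].
At t = 68.9: e^(−t/τ₁) = 0.023095, e^(−t/τ₂) = 0.16711.
C₂ = 1.91·[1 − (18.285·0.023095 − 38.511·0.16711)/(-20.227)] = 1.91·0.70269 = 1.3421 mg/L.

1.34 mg/L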